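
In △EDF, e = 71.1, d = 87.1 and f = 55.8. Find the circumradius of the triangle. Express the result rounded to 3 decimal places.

R ≈ 43.668

By the law of cosines, cos E = (d² + f² − e²) / (2·d·f) ≈ 0.58072, so ∠E ≈ 54.50°.
Circumradius = e/(2 sin E) ≈ 43.668.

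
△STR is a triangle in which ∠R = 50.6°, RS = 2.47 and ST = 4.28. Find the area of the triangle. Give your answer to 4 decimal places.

area ≈ 5.1521

Law of sines: sin T = RS·sin R/ST ≈ 0.44595.
Since ST ≥ RS, only the acute value applies: ∠T ≈ 26.48°.
Then ∠S = 180° − ∠R − ∠T ≈ 102.92°.
Law of sines gives TR = ST·sin S/sin R ≈ 5.3986.
Area = ½·ST·RS·sin S ≈ 5.1521.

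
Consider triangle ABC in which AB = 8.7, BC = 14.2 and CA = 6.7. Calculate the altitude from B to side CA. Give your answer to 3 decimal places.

6.253

Semiperimeter s = (14.2 + 6.7 + 8.7)/2 = 14.8.
Heron's formula: area = √(14.8·0.6·8.1·6.1) ≈ 20.947.
The altitude from B has length 2·area/CA ≈ 6.2527.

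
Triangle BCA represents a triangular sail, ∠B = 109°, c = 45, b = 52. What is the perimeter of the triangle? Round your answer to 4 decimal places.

112.2432

Law of sines: sin C = c·sin B/b ≈ 0.81824.
Since b ≥ c, only the acute value applies: ∠C ≈ 54.91°.
Then ∠A = 180° − ∠B − ∠C ≈ 16.09°.
Law of sines gives a = b·sin A/sin B ≈ 15.243.
Semiperimeter s = (52+45+15.243)/2 = 56.122.
Perimeter = 52 + 45 + 15.243 = 112.24.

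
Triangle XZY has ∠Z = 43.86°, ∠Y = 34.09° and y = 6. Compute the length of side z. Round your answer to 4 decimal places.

7.4174

The third angle is ∠X = 180° − ∠Z − ∠Y = 102.05°.
Law of sines: z = y·sin Z/sin Y ≈ 7.4174.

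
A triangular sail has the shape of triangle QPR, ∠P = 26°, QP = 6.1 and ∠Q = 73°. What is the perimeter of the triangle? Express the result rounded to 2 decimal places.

The third angle is ∠R = 180° − ∠Q − ∠P = 81.00°.
Law of sines: PR = QP·sin Q/sin R ≈ 5.9062.
Law of sines: RQ = QP·sin P/sin R ≈ 2.7074.
Semiperimeter s = (5.9062+2.7074+6.1)/2 = 7.3568.
Perimeter = 5.9062 + 2.7074 + 6.1 = 14.714.

14.71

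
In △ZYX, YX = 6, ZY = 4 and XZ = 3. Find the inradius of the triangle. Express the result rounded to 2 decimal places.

Semiperimeter s = (6 + 3 + 4)/2 = 6.5.
Heron's formula: area = √(6.5·0.5·3.5·2.5) ≈ 5.3327.
Inradius = area/s = 5.3327/6.5 ≈ 0.82041.

r ≈ 0.82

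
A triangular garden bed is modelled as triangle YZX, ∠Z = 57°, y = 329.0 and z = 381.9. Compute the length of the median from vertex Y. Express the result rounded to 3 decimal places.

Law of sines: sin Y = y·sin Z/z ≈ 0.72250.
Since z ≥ y, only the acute value applies: ∠Y ≈ 46.26°.
Then ∠X = 180° − ∠Z − ∠Y ≈ 76.74°.
Law of sines gives x = z·sin X/sin Z ≈ 443.22.
Median from Y: ½√(2·z² + 2·x² − y²) ≈ 379.59.

m_Y ≈ 379.587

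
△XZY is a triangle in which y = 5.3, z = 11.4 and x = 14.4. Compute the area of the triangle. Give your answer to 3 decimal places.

Semiperimeter s = (14.4 + 11.4 + 5.3)/2 = 15.55.
Heron's formula: area = √(15.55·1.15·4.15·10.25) ≈ 27.58.

27.580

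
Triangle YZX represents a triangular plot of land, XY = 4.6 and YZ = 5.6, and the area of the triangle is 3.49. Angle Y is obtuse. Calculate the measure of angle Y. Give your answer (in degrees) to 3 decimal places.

From area = ½·XY·YZ·sin Y, we get sin Y = 2·area/(XY·YZ) ≈ 0.27096.
Taking the obtuse solution, ∠Y ≈ 164.28°.

∠Y ≈ 164.278°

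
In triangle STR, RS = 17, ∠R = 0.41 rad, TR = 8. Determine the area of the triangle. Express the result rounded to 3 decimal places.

27.105

Area = ½·TR·RS·sin R ≈ 27.105.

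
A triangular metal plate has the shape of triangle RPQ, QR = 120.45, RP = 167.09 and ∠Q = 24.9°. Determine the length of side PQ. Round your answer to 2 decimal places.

268.46

Law of sines: sin P = QR·sin Q/RP ≈ 0.30351.
Since RP ≥ QR, only the acute value applies: ∠P ≈ 17.67°.
Then ∠R = 180° − ∠Q − ∠P ≈ 137.43°.
Law of sines gives PQ = RP·sin R/sin Q ≈ 268.46.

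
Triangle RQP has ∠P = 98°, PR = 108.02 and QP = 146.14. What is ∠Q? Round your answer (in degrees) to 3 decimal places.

33.572

By the law of cosines, RQ² = QP² + PR² − 2·QP·PR·cos P = 37419, so RQ ≈ 193.44.
Law of cosines again: cos Q = (RQ² + QP² − PR²)/(2·RQ·QP) ≈ 0.83319, so ∠Q ≈ 33.57°.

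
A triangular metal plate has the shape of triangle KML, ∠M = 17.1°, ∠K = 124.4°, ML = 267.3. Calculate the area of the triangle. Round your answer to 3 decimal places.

7925.208

The third angle is ∠L = 180° − ∠K − ∠M = 38.50°.
Law of sines: LK = ML·sin M/sin K ≈ 95.256.
Law of sines: KM = ML·sin L/sin K ≈ 201.67.
Area = ½·ML·LK·sin L ≈ 7925.2.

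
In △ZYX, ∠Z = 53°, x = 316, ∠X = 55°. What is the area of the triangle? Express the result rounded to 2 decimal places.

The third angle is ∠Y = 180° − ∠X − ∠Z = 72.00°.
Law of sines: z = x·sin Z/sin X ≈ 308.09.
Law of sines: y = x·sin Y/sin X ≈ 366.88.
Area = ½·x·z·sin Y ≈ 46295.

46295.05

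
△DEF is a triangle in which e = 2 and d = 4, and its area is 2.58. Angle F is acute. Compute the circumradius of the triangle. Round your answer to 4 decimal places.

From area = ½·d·e·sin F, we get sin F = 2·area/(d·e) ≈ 0.64500.
Taking the acute solution, ∠F ≈ 40.17°.
Law of cosines then gives f ≈ 2.788.
Circumradius = f/(2 sin F) ≈ 2.1613.

R ≈ 2.1613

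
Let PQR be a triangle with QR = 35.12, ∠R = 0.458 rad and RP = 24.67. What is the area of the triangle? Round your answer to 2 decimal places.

Area = ½·QR·RP·sin R ≈ 191.54.

area ≈ 191.54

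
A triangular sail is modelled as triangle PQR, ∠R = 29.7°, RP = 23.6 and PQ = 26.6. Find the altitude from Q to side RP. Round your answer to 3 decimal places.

Law of sines: sin Q = RP·sin R/PQ ≈ 0.43958.
Since PQ ≥ RP, only the acute value applies: ∠Q ≈ 26.08°.
Then ∠P = 180° − ∠R − ∠Q ≈ 124.22°.
Law of sines gives QR = PQ·sin P/sin R ≈ 44.392.
Area = ½·PQ·RP·sin P ≈ 259.53.
The altitude from Q has length 2·area/RP ≈ 21.994.

h_Q ≈ 21.994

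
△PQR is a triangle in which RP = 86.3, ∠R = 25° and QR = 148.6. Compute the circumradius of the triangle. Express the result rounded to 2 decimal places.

93.79

By the law of cosines, PQ² = QR² + RP² − 2·QR·RP·cos R = 6284.3, so PQ ≈ 79.274.
Area = ½·QR·RP·sin R ≈ 2709.9.
Circumradius = PQ/(2 sin R) ≈ 93.789.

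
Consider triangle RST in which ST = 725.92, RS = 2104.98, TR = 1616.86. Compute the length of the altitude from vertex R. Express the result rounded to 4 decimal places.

h_R ≈ 1350.9505

Semiperimeter s = (725.92 + 1616.9 + 2105)/2 = 2223.9.
Heron's formula: area = √(2223.9·1498·607.02·118.9) ≈ 4.9034e+05.
The altitude from R has length 2·area/ST ≈ 1351.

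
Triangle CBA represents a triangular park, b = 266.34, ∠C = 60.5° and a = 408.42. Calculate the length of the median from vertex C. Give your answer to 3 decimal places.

293.630

By the law of cosines, c² = b² + a² − 2·b·a·cos C = 1.3061e+05, so c ≈ 361.41.
Median from C: ½√(2·b² + 2·a² − c²) ≈ 293.63.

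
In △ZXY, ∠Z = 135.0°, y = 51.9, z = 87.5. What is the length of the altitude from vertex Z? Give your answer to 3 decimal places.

Law of sines: sin Y = y·sin Z/z ≈ 0.41942.
Since z ≥ y, only the acute value applies: ∠Y ≈ 24.80°.
Then ∠X = 180° − ∠Z − ∠Y ≈ 20.20°.
Law of sines gives x = z·sin X/sin Z ≈ 42.733.
Area = ½·z·y·sin X ≈ 784.13.
The altitude from Z has length 2·area/z ≈ 17.923.

17.923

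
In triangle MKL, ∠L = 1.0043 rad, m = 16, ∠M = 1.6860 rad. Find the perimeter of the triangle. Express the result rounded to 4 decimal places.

The third angle is ∠K = π − ∠L − ∠M = 0.4513 rad.
Law of sines: k = m·sin K/sin M ≈ 7.0246.
Law of sines: l = m·sin L/sin M ≈ 13.591.
Semiperimeter s = (16+7.0246+13.591)/2 = 18.308.
Perimeter = 16 + 7.0246 + 13.591 = 36.615.

perimeter ≈ 36.6153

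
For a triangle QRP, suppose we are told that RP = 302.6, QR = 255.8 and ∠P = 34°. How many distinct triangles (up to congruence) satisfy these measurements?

2

RP·sin P = 302.6·sin(34°) ≈ 169.2.
Since RP sin P < QR < RP (169.2 < 255.8 < 302.6), two triangles exist.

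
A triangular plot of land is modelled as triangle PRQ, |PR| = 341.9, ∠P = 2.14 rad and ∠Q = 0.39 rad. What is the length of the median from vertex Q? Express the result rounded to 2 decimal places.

m_Q ≈ 625.29

The third angle is ∠R = π − ∠Q − ∠P = 0.612 rad.
Law of sines: |RQ| = |PR|·sin P/sin Q ≈ 757.5.
Law of sines: |QP| = |PR|·sin R/sin Q ≈ 516.35.
Median from Q: ½√(2·|RQ|² + 2·|QP|² − |PR|²) ≈ 625.29.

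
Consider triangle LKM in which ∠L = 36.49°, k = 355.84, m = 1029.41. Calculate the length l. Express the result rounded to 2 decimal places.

772.86

By the law of cosines, l² = k² + m² − 2·k·m·cos L = 5.9732e+05, so l ≈ 772.86.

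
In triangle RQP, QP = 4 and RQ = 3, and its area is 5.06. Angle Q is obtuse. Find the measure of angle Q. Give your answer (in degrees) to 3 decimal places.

122.506

From area = ½·RQ·QP·sin Q, we get sin Q = 2·area/(RQ·QP) ≈ 0.84333.
Taking the obtuse solution, ∠Q ≈ 122.51°.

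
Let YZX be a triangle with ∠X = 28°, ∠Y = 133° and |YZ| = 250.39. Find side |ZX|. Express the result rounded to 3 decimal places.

390.063

The third angle is ∠Z = 180° − ∠X − ∠Y = 19.00°.
Law of sines: |ZX| = |YZ|·sin Y/sin X ≈ 390.06.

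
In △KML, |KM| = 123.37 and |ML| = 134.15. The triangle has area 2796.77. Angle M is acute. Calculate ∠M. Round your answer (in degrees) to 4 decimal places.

From area = ½·|KM|·|ML|·sin M, we get sin M = 2·area/(|KM|·|ML|) ≈ 0.33798.
Taking the acute solution, ∠M ≈ 19.75°.

19.7536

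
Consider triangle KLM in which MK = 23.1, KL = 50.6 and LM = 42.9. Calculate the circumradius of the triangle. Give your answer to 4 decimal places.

25.4126

By the law of cosines, cos K = (MK² + KL² − LM²) / (2·MK·KL) ≈ 0.53623, so ∠K ≈ 57.57°.
Circumradius = LM/(2 sin K) ≈ 25.413.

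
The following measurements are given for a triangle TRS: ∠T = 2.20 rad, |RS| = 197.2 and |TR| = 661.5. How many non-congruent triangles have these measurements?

|TR|·sin T = 661.5·sin(2.20 rad) ≈ 534.8.
Since ∠T is not acute, a triangle exists only if |RS| > |TR|; here |RS| ≤ |TR|, so there is no triangle.

0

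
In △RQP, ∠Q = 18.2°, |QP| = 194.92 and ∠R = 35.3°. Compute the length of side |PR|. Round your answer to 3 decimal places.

105.355

The third angle is ∠P = 180° − ∠R − ∠Q = 126.50°.
Law of sines: |PR| = |QP|·sin Q/sin R ≈ 105.36.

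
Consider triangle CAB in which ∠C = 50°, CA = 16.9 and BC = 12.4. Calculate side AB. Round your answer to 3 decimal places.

By the law of cosines, AB² = BC² + CA² − 2·BC·CA·cos C = 169.96, so AB ≈ 13.037.

13.037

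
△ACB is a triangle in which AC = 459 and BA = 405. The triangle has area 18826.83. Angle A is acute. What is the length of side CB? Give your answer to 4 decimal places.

103.0667

From area = ½·BA·AC·sin A, we get sin A = 2·area/(BA·AC) ≈ 0.20255.
Taking the acute solution, ∠A ≈ 11.69°.
Law of cosines then gives CB ≈ 103.07.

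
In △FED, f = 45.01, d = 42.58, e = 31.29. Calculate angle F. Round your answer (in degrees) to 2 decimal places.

73.29

By the law of cosines, cos F = (e² + d² − f²) / (2·e·d) ≈ 0.28755, so ∠F ≈ 73.29°.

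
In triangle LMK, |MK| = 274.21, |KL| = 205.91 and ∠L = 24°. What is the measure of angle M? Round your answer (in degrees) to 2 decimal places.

Law of sines: sin M = |KL|·sin L/|MK| ≈ 0.30543.
Since |MK| ≥ |KL|, only the acute value applies: ∠M ≈ 17.78°.
Then ∠K = 180° − ∠L − ∠M ≈ 138.22°.

∠M ≈ 17.78°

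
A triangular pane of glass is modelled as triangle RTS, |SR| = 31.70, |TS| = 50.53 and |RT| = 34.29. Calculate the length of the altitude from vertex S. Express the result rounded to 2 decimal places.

h_S ≈ 31.23

Semiperimeter s = (50.53 + 31.7 + 34.29)/2 = 58.26.
Heron's formula: area = √(58.26·7.73·26.56·23.97) ≈ 535.46.
The altitude from S has length 2·area/|RT| ≈ 31.231.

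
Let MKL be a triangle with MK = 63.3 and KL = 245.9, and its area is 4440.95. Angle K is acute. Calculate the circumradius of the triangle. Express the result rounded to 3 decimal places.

R ≈ 172.842

From area = ½·MK·KL·sin K, we get sin K = 2·area/(MK·KL) ≈ 0.57062.
Taking the acute solution, ∠K ≈ 34.79°.
Law of cosines then gives LM ≈ 197.25.
Circumradius = LM/(2 sin K) ≈ 172.84.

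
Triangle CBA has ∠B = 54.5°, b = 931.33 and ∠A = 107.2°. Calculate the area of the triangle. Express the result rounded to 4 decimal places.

159786.5835

The third angle is ∠C = 180° − ∠B − ∠A = 18.30°.
Law of sines: c = b·sin C/sin B ≈ 359.2.
Law of sines: a = b·sin A/sin B ≈ 1092.8.
Area = ½·b·c·sin A ≈ 1.5979e+05.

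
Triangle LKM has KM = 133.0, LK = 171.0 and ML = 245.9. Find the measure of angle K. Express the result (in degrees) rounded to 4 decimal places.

107.3137

By the law of cosines, cos K = (LK² + KM² − ML²) / (2·LK·KM) ≈ -0.29760, so ∠K ≈ 107.31°.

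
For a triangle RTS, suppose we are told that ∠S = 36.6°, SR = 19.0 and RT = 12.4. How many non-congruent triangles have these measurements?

SR·sin S = 19.0·sin(36.6°) ≈ 11.33.
Since SR sin S < RT < SR (11.33 < 12.4 < 19.0), two triangles exist.

2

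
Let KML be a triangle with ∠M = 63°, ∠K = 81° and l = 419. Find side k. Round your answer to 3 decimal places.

The third angle is ∠L = 180° − ∠K − ∠M = 36.00°.
Law of sines: k = l·sin K/sin L ≈ 704.07.

704.069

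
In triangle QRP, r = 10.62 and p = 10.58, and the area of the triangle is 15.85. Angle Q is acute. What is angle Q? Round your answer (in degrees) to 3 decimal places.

16.387

From area = ½·r·p·sin Q, we get sin Q = 2·area/(r·p) ≈ 0.28213.
Taking the acute solution, ∠Q ≈ 16.39°.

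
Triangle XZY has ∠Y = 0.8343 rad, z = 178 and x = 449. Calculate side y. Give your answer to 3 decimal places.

354.850

By the law of cosines, y² = x² + z² − 2·x·z·cos Y = 1.2592e+05, so y ≈ 354.85.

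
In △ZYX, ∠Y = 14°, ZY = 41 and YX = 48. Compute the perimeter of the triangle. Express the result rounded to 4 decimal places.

By the law of cosines, XZ² = ZY² + YX² − 2·ZY·YX·cos Y = 165.92, so XZ ≈ 12.881.
Semiperimeter s = (48+12.881+41)/2 = 50.94.
Perimeter = 48 + 12.881 + 41 = 101.88.

101.8808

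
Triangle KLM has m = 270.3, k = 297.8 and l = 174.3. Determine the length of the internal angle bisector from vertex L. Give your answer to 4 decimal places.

By the law of cosines, cos L = (m² + k² − l²) / (2·m·k) ≈ 0.81599, so ∠L ≈ 35.31°.
The bisector from L has length 2·m·k·cos(∠L/2)/(m+k) ≈ 270.03.

270.0334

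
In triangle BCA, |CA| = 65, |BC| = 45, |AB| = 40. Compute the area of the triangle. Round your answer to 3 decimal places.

area ≈ 887.412

Semiperimeter s = (65 + 40 + 45)/2 = 75.
Heron's formula: area = √(75·10·35·30) ≈ 887.41.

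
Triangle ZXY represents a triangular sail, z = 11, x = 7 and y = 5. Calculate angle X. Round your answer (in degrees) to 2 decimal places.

By the law of cosines, cos X = (y² + z² − x²) / (2·y·z) ≈ 0.88182, so ∠X ≈ 28.14°.

28.14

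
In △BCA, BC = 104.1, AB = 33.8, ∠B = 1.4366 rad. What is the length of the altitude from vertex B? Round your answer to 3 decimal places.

By the law of cosines, CA² = AB² + BC² − 2·AB·BC·cos B = 11038, so CA ≈ 105.06.
Area = ½·AB·BC·sin B ≈ 1743.5.
The altitude from B has length 2·area/CA ≈ 33.19.

33.190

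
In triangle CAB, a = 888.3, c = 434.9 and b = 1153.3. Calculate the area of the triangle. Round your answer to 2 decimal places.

area ≈ 171965.47

Semiperimeter s = (434.9 + 888.3 + 1153.3)/2 = 1238.2.
Heron's formula: area = √(1238.2·803.35·349.95·84.95) ≈ 1.7197e+05.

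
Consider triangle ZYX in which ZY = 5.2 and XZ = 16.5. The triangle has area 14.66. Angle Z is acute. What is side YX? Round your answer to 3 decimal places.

From area = ½·XZ·ZY·sin Z, we get sin Z = 2·area/(XZ·ZY) ≈ 0.34172.
Taking the acute solution, ∠Z ≈ 19.98°.
Law of cosines then gives YX ≈ 11.748.

11.748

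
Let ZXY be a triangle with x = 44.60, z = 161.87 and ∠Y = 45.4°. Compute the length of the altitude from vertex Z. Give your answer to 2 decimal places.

By the law of cosines, y² = z² + x² − 2·z·x·cos Y = 18053, so y ≈ 134.36.
Area = ½·z·x·sin Y ≈ 2570.2.
The altitude from Z has length 2·area/z ≈ 31.756.

h_Z ≈ 31.76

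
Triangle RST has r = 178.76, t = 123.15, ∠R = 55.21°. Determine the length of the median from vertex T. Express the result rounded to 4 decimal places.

m_T ≈ 189.4072

Law of sines: sin T = t·sin R/r ≈ 0.56577.
Since r ≥ t, only the acute value applies: ∠T ≈ 34.46°.
Then ∠S = 180° − ∠R − ∠T ≈ 90.33°.
Law of sines gives s = r·sin S/sin R ≈ 217.66.
Median from T: ½√(2·r² + 2·s² − t²) ≈ 189.41.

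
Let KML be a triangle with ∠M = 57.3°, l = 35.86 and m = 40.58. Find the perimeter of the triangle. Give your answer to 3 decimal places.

122.944

Law of sines: sin L = l·sin M/m ≈ 0.74363.
Since m ≥ l, only the acute value applies: ∠L ≈ 48.04°.
Then ∠K = 180° − ∠M − ∠L ≈ 74.66°.
Law of sines gives k = m·sin K/sin M ≈ 46.504.
Semiperimeter s = (46.504+40.58+35.86)/2 = 61.472.
Perimeter = 46.504 + 40.58 + 35.86 = 122.94.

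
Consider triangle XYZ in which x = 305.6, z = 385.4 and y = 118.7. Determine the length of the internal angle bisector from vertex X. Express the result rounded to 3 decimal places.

t_X ≈ 170.101

By the law of cosines, cos X = (y² + z² − x²) / (2·y·z) ≈ 0.75668, so ∠X ≈ 40.83°.
The bisector from X has length 2·y·z·cos(∠X/2)/(y+z) ≈ 170.1.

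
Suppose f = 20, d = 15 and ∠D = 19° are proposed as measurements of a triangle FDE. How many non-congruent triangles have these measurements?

2

f·sin D = 20·sin(19°) ≈ 6.511.
Since f sin D < d < f (6.511 < 15 < 20), two triangles exist.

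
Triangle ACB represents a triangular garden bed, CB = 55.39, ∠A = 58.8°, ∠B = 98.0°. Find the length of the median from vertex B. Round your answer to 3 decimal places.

The third angle is ∠C = 180° − ∠B − ∠A = 23.20°.
Law of sines: BA = CB·sin C/sin A ≈ 25.51.
Law of sines: AC = CB·sin B/sin A ≈ 64.126.
Median from B: ½√(2·CB² + 2·BA² − AC²) ≈ 28.834.

28.834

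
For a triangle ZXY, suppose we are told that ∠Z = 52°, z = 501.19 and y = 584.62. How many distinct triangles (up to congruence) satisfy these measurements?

y·sin Z = 584.62·sin(52°) ≈ 460.7.
Since y sin Z < z < y (460.7 < 501.19 < 584.62), two triangles exist.

2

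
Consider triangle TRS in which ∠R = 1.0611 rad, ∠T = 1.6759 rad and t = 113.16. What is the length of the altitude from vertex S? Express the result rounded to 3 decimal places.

h_S ≈ 98.777

The third angle is ∠S = π − ∠T − ∠R = 0.4046 rad.
Law of sines: r = t·sin R/sin T ≈ 99.325.
Law of sines: s = t·sin S/sin T ≈ 44.792.
Area = ½·t·r·sin S ≈ 2212.2.
The altitude from S has length 2·area/s ≈ 98.777.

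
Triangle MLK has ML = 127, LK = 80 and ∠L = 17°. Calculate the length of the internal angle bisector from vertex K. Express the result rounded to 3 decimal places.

By the law of cosines, KM² = ML² + LK² − 2·ML·LK·cos L = 3096.9, so KM ≈ 55.65.
Law of cosines again: cos K = (LK² + KM² − ML²)/(2·LK·KM) ≈ -0.74485, so ∠K ≈ 138.15°.
The bisector from K has length 2·LK·KM·cos(∠K/2)/(LK+KM) ≈ 23.445.

t_K ≈ 23.445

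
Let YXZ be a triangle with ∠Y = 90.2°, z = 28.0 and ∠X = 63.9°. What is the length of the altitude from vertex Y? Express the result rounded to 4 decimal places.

25.1448

The third angle is ∠Z = 180° − ∠Y − ∠X = 25.90°.
Law of sines: y = z·sin Y/sin Z ≈ 64.102.
Law of sines: x = z·sin X/sin Z ≈ 57.566.
Area = ½·z·y·sin X ≈ 805.91.
The altitude from Y has length 2·area/y ≈ 25.145.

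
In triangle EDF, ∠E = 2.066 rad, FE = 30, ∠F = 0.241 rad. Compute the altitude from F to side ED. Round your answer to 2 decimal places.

The third angle is ∠D = π − ∠F − ∠E = 0.835 rad.
Law of sines: DF = FE·sin E/sin D ≈ 35.621.
Law of sines: ED = FE·sin F/sin D ≈ 9.6626.
Area = ½·FE·DF·sin F ≈ 127.53.
The altitude from F has length 2·area/ED ≈ 26.396.

26.40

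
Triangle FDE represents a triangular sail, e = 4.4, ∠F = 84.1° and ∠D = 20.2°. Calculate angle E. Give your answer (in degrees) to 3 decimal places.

∠E ≈ 75.700°

The third angle is ∠E = 180° − ∠F − ∠D = 75.70°.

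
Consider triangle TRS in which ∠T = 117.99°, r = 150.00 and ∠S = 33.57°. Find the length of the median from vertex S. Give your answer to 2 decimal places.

The third angle is ∠R = 180° − ∠S − ∠T = 28.44°.
Law of sines: t = r·sin T/sin R ≈ 278.13.
Law of sines: s = r·sin S/sin R ≈ 174.16.
Median from S: ½√(2·t² + 2·r² − s²) ≈ 205.78.

m_S ≈ 205.78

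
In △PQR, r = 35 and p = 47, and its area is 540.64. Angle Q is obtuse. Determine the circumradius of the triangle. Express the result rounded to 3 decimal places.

From area = ½·r·p·sin Q, we get sin Q = 2·area/(r·p) ≈ 0.65731.
Taking the obtuse solution, ∠Q ≈ 138.90°.
Law of cosines then gives q ≈ 76.899.
Circumradius = q/(2 sin Q) ≈ 58.495.

58.495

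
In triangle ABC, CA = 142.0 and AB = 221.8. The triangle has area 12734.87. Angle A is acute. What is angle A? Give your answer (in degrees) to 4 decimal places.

From area = ½·CA·AB·sin A, we get sin A = 2·area/(CA·AB) ≈ 0.80868.
Taking the acute solution, ∠A ≈ 53.97°.

∠A ≈ 53.9668°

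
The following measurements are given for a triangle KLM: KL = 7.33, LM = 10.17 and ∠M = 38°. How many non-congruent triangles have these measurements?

2

LM·sin M = 10.17·sin(38°) ≈ 6.261.
Since LM sin M < KL < LM (6.261 < 7.33 < 10.17), two triangles exist.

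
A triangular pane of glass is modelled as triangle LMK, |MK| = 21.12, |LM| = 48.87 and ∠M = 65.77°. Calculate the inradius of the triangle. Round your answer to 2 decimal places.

r ≈ 8.22

By the law of cosines, |KL|² = |LM|² + |MK|² − 2·|LM|·|MK|·cos M = 1987.2, so |KL| ≈ 44.578.
Area = ½·|LM|·|MK|·sin M ≈ 470.6.
Semiperimeter s = (21.12+44.578+48.87)/2 = 57.284.
Inradius = area/s = 470.6/57.284 ≈ 8.2153.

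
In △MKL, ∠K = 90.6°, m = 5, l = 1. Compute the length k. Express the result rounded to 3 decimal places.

5.109

By the law of cosines, k² = l² + m² − 2·l·m·cos K = 26.105, so k ≈ 5.1093.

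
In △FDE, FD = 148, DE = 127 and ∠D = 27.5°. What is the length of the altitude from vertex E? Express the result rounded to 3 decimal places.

By the law of cosines, EF² = FD² + DE² − 2·FD·DE·cos D = 4688.5, so EF ≈ 68.473.
Area = ½·FD·DE·sin D ≈ 4339.5.
The altitude from E has length 2·area/FD ≈ 58.642.

58.642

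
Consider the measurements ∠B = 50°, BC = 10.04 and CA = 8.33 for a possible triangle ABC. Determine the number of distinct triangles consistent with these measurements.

2

BC·sin B = 10.04·sin(50°) ≈ 7.691.
Since BC sin B < CA < BC (7.691 < 8.33 < 10.04), two triangles exist.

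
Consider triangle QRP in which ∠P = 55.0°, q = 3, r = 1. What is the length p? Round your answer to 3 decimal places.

2.561

By the law of cosines, p² = q² + r² − 2·q·r·cos P = 6.5585, so p ≈ 2.561.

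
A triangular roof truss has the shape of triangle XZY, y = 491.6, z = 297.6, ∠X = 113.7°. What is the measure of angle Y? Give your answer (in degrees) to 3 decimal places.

By the law of cosines, x² = z² + y² − 2·z·y·cos X = 4.4785e+05, so x ≈ 669.21.
Law of cosines again: cos Y = (x² + z² − y²)/(2·x·z) ≈ 0.73997, so ∠Y ≈ 42.27°.

∠Y ≈ 42.271°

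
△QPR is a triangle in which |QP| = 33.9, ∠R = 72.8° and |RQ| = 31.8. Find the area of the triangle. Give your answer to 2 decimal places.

Law of sines: sin P = |RQ|·sin R/|QP| ≈ 0.89610.
Since |QP| ≥ |RQ|, only the acute value applies: ∠P ≈ 63.65°.
Then ∠Q = 180° − ∠R − ∠P ≈ 43.55°.
Law of sines gives |PR| = |QP|·sin Q/sin R ≈ 24.45.
Area = ½·|QP|·|RQ|·sin Q ≈ 371.37.

area ≈ 371.37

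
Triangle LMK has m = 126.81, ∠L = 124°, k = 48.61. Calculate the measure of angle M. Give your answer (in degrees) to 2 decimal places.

∠M ≈ 41.33°

By the law of cosines, l² = m² + k² − 2·m·k·cos L = 25338, so l ≈ 159.18.
Law of cosines again: cos M = (k² + l² − m²)/(2·k·l) ≈ 0.75086, so ∠M ≈ 41.33°.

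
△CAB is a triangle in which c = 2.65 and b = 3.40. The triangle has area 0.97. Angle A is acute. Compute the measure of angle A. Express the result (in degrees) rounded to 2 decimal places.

∠A ≈ 12.43°

From area = ½·b·c·sin A, we get sin A = 2·area/(b·c) ≈ 0.21532.
Taking the acute solution, ∠A ≈ 12.43°.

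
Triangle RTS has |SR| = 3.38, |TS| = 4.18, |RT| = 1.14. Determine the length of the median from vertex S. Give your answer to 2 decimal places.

Median from S: ½√(2·|TS|² + 2·|SR|² − |RT|²) ≈ 3.7581.

m_S ≈ 3.76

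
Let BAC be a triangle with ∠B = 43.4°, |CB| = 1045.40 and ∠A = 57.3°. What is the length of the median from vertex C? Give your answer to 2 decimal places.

733.62

The third angle is ∠C = 180° − ∠B − ∠A = 79.30°.
Law of sines: |AC| = |CB|·sin B/sin A ≈ 853.56.
Law of sines: |BA| = |CB|·sin C/sin A ≈ 1220.7.
Median from C: ½√(2·|AC|² + 2·|CB|² − |BA|²) ≈ 733.62.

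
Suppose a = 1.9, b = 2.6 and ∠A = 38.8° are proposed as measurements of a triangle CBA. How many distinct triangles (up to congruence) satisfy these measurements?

2

b·sin A = 2.6·sin(38.8°) ≈ 1.629.
Since b sin A < a < b (1.629 < 1.9 < 2.6), two triangles exist.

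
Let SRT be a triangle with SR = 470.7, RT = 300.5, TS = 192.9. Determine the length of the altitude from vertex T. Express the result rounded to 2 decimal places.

Semiperimeter s = (300.5 + 192.9 + 470.7)/2 = 482.05.
Heron's formula: area = √(482.05·181.55·289.15·11.35) ≈ 16947.
The altitude from T has length 2·area/SR ≈ 72.009.

72.01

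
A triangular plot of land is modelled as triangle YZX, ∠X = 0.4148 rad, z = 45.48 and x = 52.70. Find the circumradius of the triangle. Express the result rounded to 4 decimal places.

Law of sines: sin Z = z·sin X/x ≈ 0.34779.
Since x ≥ z, only the acute value applies: ∠Z ≈ 0.3552 rad.
Then ∠Y = π − ∠X − ∠Z ≈ 2.3716 rad.
Law of sines gives y = x·sin Y/sin X ≈ 91.033.
Circumradius = x/(2 sin X) ≈ 65.383.

R ≈ 65.3835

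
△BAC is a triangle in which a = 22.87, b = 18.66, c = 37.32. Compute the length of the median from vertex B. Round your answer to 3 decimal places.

m_B ≈ 29.510

Median from B: ½√(2·a² + 2·c² − b²) ≈ 29.51.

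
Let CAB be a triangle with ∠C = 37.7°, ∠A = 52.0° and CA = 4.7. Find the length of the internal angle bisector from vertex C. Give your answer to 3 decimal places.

The third angle is ∠B = 180° − ∠C − ∠A = 90.30°.
Law of sines: AB = CA·sin C/sin B ≈ 2.8742.
Law of sines: BC = CA·sin A/sin B ≈ 3.7037.
The bisector from C has length 2·BC·CA·cos(∠C/2)/(BC+CA) ≈ 3.9206.

3.921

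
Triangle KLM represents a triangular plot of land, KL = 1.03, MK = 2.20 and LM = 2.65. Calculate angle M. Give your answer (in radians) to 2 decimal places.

By the law of cosines, cos M = (LM² + MK² − KL²) / (2·LM·MK) ≈ 0.92638, so ∠M ≈ 0.386 rad.

∠M ≈ 0.39 rad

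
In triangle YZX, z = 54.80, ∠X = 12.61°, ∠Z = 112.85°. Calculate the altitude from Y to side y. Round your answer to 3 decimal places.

h_Y ≈ 11.964

The third angle is ∠Y = 180° − ∠Z − ∠X = 54.54°.
Law of sines: y = z·sin Y/sin Z ≈ 48.437.
Law of sines: x = z·sin X/sin Z ≈ 12.982.
Area = ½·z·y·sin X ≈ 289.74.
The altitude from Y has length 2·area/y ≈ 11.964.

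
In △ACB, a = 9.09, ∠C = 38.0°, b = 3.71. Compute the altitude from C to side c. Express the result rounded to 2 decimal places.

By the law of cosines, c² = b² + a² − 2·b·a·cos C = 43.243, so c ≈ 6.5759.
Area = ½·b·a·sin C ≈ 10.381.
The altitude from C has length 2·area/c ≈ 3.1574.

3.16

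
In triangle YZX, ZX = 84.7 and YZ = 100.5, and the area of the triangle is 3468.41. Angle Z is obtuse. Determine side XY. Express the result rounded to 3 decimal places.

164.747

From area = ½·YZ·ZX·sin Z, we get sin Z = 2·area/(YZ·ZX) ≈ 0.81491.
Taking the obtuse solution, ∠Z ≈ 125.42°.
Law of cosines then gives XY ≈ 164.75.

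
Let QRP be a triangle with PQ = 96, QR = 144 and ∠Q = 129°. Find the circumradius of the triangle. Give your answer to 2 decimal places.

By the law of cosines, RP² = PQ² + QR² − 2·PQ·QR·cos Q = 47351, so RP ≈ 217.6.
Area = ½·PQ·QR·sin Q ≈ 5371.6.
Circumradius = RP/(2 sin Q) ≈ 140.

140.00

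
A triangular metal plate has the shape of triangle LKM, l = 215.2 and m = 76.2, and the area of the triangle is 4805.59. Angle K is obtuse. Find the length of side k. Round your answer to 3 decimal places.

From area = ½·m·l·sin K, we get sin K = 2·area/(m·l) ≈ 0.58611.
Taking the obtuse solution, ∠K ≈ 144.12°.
Law of cosines then gives k ≈ 280.52.

280.518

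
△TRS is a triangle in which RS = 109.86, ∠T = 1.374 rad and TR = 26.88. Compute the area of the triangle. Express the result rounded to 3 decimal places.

Law of sines: sin S = TR·sin T/RS ≈ 0.23995.
Since RS ≥ TR, only the acute value applies: ∠S ≈ 0.242 rad.
Then ∠R = π − ∠T − ∠S ≈ 1.525 rad.
Law of sines gives ST = RS·sin R/sin T ≈ 111.91.
Area = ½·RS·TR·sin R ≈ 1475.

1474.989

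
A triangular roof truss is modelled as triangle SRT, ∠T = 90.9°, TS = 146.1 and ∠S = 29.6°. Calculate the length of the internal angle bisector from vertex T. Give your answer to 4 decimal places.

t_T ≈ 74.6932

The third angle is ∠R = 180° − ∠T − ∠S = 59.50°.
Law of sines: RT = TS·sin S/sin R ≈ 83.754.
Law of sines: SR = TS·sin T/sin R ≈ 169.54.
The bisector from T has length 2·RT·TS·cos(∠T/2)/(RT+TS) ≈ 74.693.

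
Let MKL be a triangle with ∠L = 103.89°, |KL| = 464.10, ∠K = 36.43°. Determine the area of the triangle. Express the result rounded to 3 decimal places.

area ≈ 97232.972

The third angle is ∠M = 180° − ∠K − ∠L = 39.68°.
Law of sines: |LM| = |KL|·sin K/sin M ≈ 431.64.
Law of sines: |MK| = |KL|·sin L/sin M ≈ 705.61.
Area = ½·|KL|·|LM|·sin L ≈ 97233.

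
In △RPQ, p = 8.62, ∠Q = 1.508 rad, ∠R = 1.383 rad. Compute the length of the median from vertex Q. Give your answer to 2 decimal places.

m_Q ≈ 17.87

The third angle is ∠P = π − ∠Q − ∠R = 0.251 rad.
Law of sines: r = p·sin R/sin P ≈ 34.15.
Law of sines: q = p·sin Q/sin P ≈ 34.693.
Median from Q: ½√(2·r² + 2·p² − q²) ≈ 17.871.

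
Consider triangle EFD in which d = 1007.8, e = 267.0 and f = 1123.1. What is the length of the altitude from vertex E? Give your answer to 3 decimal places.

953.412

Semiperimeter s = (267 + 1123.1 + 1007.8)/2 = 1198.9.
Heron's formula: area = √(1198.9·931.95·75.85·191.15) ≈ 1.2728e+05.
The altitude from E has length 2·area/e ≈ 953.41.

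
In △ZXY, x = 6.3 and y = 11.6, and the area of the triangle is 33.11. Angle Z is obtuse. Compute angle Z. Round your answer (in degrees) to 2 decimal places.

∠Z ≈ 115.02°

From area = ½·x·y·sin Z, we get sin Z = 2·area/(x·y) ≈ 0.90613.
Taking the obtuse solution, ∠Z ≈ 115.02°.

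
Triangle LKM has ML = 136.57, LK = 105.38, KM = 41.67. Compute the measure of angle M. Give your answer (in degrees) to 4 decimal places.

By the law of cosines, cos M = (KM² + ML² − LK²) / (2·KM·ML) ≈ 0.81559, so ∠M ≈ 35.35°.

35.3545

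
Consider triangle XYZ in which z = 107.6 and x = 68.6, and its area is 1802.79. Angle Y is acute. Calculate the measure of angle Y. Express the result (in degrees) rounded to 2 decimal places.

29.24

From area = ½·z·x·sin Y, we get sin Y = 2·area/(z·x) ≈ 0.48847.
Taking the acute solution, ∠Y ≈ 29.24°.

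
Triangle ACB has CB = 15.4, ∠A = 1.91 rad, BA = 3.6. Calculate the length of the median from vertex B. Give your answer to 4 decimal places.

Law of sines: sin C = BA·sin A/CB ≈ 0.22045.
Since CB ≥ BA, only the acute value applies: ∠C ≈ 0.222 rad.
Then ∠B = π − ∠A − ∠C ≈ 1.009 rad.
Law of sines gives AC = CB·sin B/sin A ≈ 13.823.
Median from B: ½√(2·CB² + 2·BA² − AC²) ≈ 8.7914.

m_B ≈ 8.7914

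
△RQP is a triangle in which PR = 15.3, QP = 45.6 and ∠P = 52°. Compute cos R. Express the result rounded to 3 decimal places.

-0.335

By the law of cosines, RQ² = QP² + PR² − 2·QP·PR·cos P = 1454.4, so RQ ≈ 38.136.
Law of cosines again: cos R = (PR² + RQ² − QP²)/(2·PR·RQ) ≈ -0.33496, so ∠R ≈ 109.57°.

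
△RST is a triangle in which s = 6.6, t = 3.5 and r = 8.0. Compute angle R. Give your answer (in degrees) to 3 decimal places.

100.211

By the law of cosines, cos R = (s² + t² − r²) / (2·s·t) ≈ -0.17727, so ∠R ≈ 100.21°.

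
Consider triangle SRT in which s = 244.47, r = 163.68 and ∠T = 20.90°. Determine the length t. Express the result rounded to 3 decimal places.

108.594

By the law of cosines, t² = s² + r² − 2·s·r·cos T = 11793, so t ≈ 108.59.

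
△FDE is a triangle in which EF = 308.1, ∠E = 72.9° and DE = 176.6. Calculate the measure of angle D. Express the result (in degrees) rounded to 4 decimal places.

By the law of cosines, FD² = DE² + EF² − 2·DE·EF·cos E = 94115, so FD ≈ 306.78.
Law of cosines again: cos D = (FD² + DE² − EF²)/(2·FD·DE) ≈ 0.28035, so ∠D ≈ 73.72°.

73.7190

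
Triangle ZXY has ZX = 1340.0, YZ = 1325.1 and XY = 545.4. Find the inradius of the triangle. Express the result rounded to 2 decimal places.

Semiperimeter s = (545.4 + 1325.1 + 1340)/2 = 1605.2.
Heron's formula: area = √(1605.2·1059.8·280.15·265.25) ≈ 3.5556e+05.
Inradius = area/s = 3.5556e+05/1605.2 ≈ 221.5.

r ≈ 221.50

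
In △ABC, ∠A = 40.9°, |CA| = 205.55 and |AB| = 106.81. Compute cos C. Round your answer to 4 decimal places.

By the law of cosines, |BC|² = |CA|² + |AB|² − 2·|CA|·|AB|·cos A = 20470, so |BC| ≈ 143.07.
Law of cosines again: cos C = (|BC|² + |CA|² − |AB|²)/(2·|BC|·|CA|) ≈ 0.87240, so ∠C ≈ 29.26°.

cos C ≈ 0.8724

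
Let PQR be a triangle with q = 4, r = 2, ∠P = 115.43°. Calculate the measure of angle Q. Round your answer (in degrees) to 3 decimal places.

By the law of cosines, p² = q² + r² − 2·q·r·cos P = 26.871, so p ≈ 5.1837.
Law of cosines again: cos Q = (r² + p² − q²)/(2·r·p) ≈ 0.71718, so ∠Q ≈ 44.18°.

∠Q ≈ 44.178°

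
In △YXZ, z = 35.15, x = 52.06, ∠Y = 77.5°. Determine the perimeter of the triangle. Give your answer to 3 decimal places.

By the law of cosines, y² = x² + z² − 2·x·z·cos Y = 3153.6, so y ≈ 56.157.
Semiperimeter s = (56.157+52.06+35.15)/2 = 71.684.
Perimeter = 56.157 + 52.06 + 35.15 = 143.37.

143.367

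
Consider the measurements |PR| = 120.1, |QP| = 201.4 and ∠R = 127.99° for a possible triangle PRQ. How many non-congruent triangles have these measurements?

1

|PR|·sin R = 120.1·sin(127.99°) ≈ 94.65.
Since ∠R is not acute, a triangle exists only if |QP| > |PR|; here |QP| > |PR|, so there is exactly one triangle.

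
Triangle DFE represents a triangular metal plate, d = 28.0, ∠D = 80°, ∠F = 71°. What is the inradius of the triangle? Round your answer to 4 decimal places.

r ≈ 5.3144

The third angle is ∠E = 180° − ∠D − ∠F = 29.00°.
Law of sines: f = d·sin F/sin D ≈ 26.883.
Law of sines: e = d·sin E/sin D ≈ 13.784.
Area = ½·d·f·sin E ≈ 182.46.
Semiperimeter s = (28+26.883+13.784)/2 = 34.334.
Inradius = area/s = 182.46/34.334 ≈ 5.3144.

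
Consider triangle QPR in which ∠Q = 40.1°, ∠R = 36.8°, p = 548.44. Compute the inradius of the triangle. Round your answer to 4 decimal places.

The third angle is ∠P = 180° − ∠R − ∠Q = 103.10°.
Law of sines: q = p·sin Q/sin P ≈ 362.7.
Law of sines: r = p·sin R/sin P ≈ 337.31.
Area = ½·p·q·sin R ≈ 59579.
Semiperimeter s = (362.7+548.44+337.31)/2 = 624.22.
Inradius = area/s = 59579/624.22 ≈ 95.445.

95.4448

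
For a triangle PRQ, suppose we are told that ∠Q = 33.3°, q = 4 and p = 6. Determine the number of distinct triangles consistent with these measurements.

2

p·sin Q = 6·sin(33.3°) ≈ 3.294.
Since p sin Q < q < p (3.294 < 4 < 6), two triangles exist.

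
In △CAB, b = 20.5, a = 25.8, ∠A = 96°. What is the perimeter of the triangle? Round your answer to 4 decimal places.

perimeter ≈ 59.9680

Law of sines: sin B = b·sin A/a ≈ 0.79022.
Since a ≥ b, only the acute value applies: ∠B ≈ 52.21°.
Then ∠C = 180° − ∠A − ∠B ≈ 31.79°.
Law of sines gives c = a·sin C/sin A ≈ 13.668.
Semiperimeter s = (13.668+25.8+20.5)/2 = 29.984.
Perimeter = 13.668 + 25.8 + 20.5 = 59.968.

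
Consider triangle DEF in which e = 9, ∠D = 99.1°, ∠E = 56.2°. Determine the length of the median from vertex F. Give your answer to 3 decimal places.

m_F ≈ 9.621

The third angle is ∠F = 180° − ∠D − ∠E = 24.70°.
Law of sines: d = e·sin D/sin E ≈ 10.694.
Law of sines: f = e·sin F/sin E ≈ 4.5257.
Median from F: ½√(2·d² + 2·e² − f²) ≈ 9.6209.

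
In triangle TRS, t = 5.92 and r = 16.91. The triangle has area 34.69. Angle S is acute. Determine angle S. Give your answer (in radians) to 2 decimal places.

From area = ½·t·r·sin S, we get sin S = 2·area/(t·r) ≈ 0.69306.
Taking the acute solution, ∠S ≈ 0.766 rad.

0.77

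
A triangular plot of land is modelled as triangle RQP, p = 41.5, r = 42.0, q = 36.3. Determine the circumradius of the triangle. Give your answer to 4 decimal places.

By the law of cosines, cos R = (q² + p² − r²) / (2·q·p) ≈ 0.42349, so ∠R ≈ 64.94°.
Circumradius = r/(2 sin R) ≈ 23.181.

23.1814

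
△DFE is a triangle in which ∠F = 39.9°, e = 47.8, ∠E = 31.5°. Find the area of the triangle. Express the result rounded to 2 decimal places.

1329.25

The third angle is ∠D = 180° − ∠F − ∠E = 108.60°.
Law of sines: d = e·sin D/sin E ≈ 86.705.
Law of sines: f = e·sin F/sin E ≈ 58.682.
Area = ½·e·d·sin F ≈ 1329.2.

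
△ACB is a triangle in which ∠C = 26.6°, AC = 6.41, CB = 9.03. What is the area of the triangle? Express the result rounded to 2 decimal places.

Area = ½·AC·CB·sin C ≈ 12.959.

area ≈ 12.96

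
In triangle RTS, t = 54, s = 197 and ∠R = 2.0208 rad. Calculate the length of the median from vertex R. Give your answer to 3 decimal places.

m_R ≈ 90.098

By the law of cosines, r² = t² + s² − 2·t·s·cos R = 50979, so r ≈ 225.79.
Median from R: ½√(2·t² + 2·s² − r²) ≈ 90.098.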